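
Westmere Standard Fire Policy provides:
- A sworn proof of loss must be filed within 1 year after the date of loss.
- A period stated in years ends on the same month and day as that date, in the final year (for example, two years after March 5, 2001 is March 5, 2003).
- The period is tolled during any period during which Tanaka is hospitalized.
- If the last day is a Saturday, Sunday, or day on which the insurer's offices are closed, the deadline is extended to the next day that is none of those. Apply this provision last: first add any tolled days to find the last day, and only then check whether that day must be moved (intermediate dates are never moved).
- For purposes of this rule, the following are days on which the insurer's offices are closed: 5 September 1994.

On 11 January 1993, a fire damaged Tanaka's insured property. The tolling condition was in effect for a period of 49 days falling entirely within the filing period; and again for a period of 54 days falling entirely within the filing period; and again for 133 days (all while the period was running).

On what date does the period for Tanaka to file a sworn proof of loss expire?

1 year after 11 January 1993 is January 11, 1994.
Tolling adds 49 days: January 11, 1994 + 49 days = March 1, 1994.
Tolling adds 54 days: March 1, 1994 + 54 days = April 24, 1994.
Tolling adds 133 days: April 24, 1994 + 133 days = September 4, 1994.
September 4, 1994 is Sunday; September 5, 1994 is a listed holiday. The next qualifying day is September 6, 1994.

September 6, 1994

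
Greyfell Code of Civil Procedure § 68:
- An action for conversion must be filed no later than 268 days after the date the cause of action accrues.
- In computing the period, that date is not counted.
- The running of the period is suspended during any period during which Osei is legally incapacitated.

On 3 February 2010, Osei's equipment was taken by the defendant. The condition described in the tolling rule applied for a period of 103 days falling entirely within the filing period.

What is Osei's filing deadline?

February 9, 2011

268 days after 3 February 2010 is October 29, 2010.
Tolling adds 103 days: October 29, 2010 + 103 days = February 9, 2011.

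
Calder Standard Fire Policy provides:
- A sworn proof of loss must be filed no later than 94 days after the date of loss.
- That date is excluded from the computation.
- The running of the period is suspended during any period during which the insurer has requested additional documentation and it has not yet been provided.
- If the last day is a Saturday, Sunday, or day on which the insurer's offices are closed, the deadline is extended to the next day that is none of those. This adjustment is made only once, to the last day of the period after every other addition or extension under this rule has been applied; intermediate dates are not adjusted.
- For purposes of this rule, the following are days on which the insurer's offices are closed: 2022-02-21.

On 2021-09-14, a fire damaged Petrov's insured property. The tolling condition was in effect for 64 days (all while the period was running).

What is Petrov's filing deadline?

94 days after 2021-09-14 is December 17, 2021.
Tolling adds 64 days: December 17, 2021 + 64 days = February 19, 2022.
February 19, 2022 is Saturday; February 20, 2022 is Sunday; February 21, 2022 is a listed holiday. The next qualifying day is February 22, 2022.

February 22, 2022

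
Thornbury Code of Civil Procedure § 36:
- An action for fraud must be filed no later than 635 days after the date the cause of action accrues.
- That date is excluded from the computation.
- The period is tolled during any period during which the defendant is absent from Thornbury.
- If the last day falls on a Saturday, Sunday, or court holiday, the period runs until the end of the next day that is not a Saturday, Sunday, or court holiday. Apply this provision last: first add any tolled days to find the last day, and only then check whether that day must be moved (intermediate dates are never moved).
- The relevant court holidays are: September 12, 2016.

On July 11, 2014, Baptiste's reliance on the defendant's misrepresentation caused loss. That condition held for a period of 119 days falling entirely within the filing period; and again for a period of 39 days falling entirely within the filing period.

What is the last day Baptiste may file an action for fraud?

635 days after July 11, 2014 is April 6, 2016.
Tolling adds 119 days: April 6, 2016 + 119 days = August 3, 2016.
Tolling adds 39 days: August 3, 2016 + 39 days = September 11, 2016.
September 11, 2016 is Sunday; September 12, 2016 is a listed holiday. The next qualifying day is September 13, 2016.

September 13, 2016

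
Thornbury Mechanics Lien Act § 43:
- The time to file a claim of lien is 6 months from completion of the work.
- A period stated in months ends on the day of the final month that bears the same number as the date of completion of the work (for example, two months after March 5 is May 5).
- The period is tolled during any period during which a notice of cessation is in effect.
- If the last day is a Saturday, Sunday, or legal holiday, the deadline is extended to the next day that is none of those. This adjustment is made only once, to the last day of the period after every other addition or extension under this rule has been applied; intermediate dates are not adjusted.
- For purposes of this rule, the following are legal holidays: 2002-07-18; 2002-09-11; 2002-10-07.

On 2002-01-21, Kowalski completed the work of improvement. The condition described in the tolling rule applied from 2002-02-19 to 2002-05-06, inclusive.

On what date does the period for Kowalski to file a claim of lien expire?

October 8, 2002

6 months after 2002-01-21 is July 21, 2002.
From February 19, 2002 through May 6, 2002 inclusive is 77 days; tolling adds 77 days: July 21, 2002 + 77 days = October 6, 2002.
October 6, 2002 is Sunday; October 7, 2002 is a listed holiday. The next qualifying day is October 8, 2002.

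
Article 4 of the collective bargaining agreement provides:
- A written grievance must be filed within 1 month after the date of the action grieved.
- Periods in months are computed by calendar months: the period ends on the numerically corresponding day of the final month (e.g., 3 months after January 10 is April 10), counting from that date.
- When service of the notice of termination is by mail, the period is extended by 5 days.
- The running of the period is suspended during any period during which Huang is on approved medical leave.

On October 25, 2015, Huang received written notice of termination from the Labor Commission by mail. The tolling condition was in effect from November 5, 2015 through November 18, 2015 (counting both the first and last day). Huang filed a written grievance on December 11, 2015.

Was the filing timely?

1 month after October 25, 2015 is November 25, 2015.
Service was by mail, adding 5 days: November 25, 2015 + 5 days = November 30, 2015.
From November 5, 2015 through November 18, 2015 inclusive is 14 days; tolling adds 14 days: November 30, 2015 + 14 days = December 14, 2015.
The deadline is December 14, 2015; the filing on December 11, 2015 is on or before that date.

Yes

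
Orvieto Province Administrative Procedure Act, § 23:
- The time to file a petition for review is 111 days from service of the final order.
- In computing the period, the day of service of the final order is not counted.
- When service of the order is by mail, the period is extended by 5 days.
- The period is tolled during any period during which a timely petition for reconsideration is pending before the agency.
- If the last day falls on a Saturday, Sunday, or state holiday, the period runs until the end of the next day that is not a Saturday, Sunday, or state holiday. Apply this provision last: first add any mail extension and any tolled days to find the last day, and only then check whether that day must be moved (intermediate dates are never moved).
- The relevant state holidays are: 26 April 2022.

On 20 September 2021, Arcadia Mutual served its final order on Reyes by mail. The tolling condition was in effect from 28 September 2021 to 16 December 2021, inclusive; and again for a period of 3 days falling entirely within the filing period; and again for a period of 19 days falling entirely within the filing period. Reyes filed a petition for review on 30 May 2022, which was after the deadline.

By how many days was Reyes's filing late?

111 days after 20 September 2021 is January 9, 2022.
Service was by mail, adding 5 days: January 9, 2022 + 5 days = January 14, 2022.
From September 28, 2021 through December 16, 2021 inclusive is 80 days; tolling adds 80 days: January 14, 2022 + 80 days = April 4, 2022.
Tolling adds 3 days: April 4, 2022 + 3 days = April 7, 2022.
Tolling adds 19 days: April 7, 2022 + 19 days = April 26, 2022.
April 26, 2022 is a listed holiday. The next qualifying day is April 27, 2022.
The deadline is April 27, 2022; from April 27, 2022 to May 30, 2022 is 33 days.

33 days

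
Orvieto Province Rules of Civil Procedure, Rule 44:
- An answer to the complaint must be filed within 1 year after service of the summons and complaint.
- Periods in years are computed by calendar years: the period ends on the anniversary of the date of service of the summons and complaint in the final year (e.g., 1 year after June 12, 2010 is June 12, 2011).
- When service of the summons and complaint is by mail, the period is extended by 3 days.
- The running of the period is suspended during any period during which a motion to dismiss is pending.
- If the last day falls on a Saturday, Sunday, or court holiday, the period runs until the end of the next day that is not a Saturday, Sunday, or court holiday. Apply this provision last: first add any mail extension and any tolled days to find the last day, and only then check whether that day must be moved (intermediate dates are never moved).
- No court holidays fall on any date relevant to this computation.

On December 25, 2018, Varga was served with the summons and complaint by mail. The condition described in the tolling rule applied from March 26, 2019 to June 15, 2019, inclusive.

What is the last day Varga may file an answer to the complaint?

1 year after December 25, 2018 is December 25, 2019.
Service was by mail, adding 3 days: December 25, 2019 + 3 days = December 28, 2019.
From March 26, 2019 through June 15, 2019 inclusive is 82 days; tolling adds 82 days: December 28, 2019 + 82 days = March 19, 2020.
March 19, 2020 is a Thursday and not a court holiday, so no extension applies.

March 19, 2020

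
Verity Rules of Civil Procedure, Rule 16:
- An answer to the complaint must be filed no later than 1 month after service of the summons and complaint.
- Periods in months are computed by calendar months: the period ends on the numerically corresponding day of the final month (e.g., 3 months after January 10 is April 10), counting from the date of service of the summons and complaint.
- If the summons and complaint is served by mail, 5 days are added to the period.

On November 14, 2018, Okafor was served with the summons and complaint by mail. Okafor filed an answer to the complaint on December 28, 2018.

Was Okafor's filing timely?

1 month after November 14, 2018 is December 14, 2018.
Service was by mail, adding 5 days: December 14, 2018 + 5 days = December 19, 2018.
The deadline is December 19, 2018; the filing on December 28, 2018 is after that date.

No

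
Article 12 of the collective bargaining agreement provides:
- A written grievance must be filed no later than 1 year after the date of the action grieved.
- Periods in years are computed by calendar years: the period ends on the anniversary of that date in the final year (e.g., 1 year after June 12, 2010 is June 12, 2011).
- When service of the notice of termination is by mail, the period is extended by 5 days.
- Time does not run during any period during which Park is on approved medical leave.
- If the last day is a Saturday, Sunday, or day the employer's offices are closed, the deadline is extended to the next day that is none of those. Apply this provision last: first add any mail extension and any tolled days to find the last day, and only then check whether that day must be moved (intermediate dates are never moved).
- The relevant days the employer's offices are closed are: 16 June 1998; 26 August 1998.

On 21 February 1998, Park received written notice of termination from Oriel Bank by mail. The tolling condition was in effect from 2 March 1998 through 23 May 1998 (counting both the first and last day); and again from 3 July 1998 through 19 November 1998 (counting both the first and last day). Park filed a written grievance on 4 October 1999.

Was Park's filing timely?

Yes

1 year after 21 February 1998 is February 21, 1999.
Service was by mail, adding 5 days: February 21, 1999 + 5 days = February 26, 1999.
From March 2, 1998 through May 23, 1998 inclusive is 83 days; tolling adds 83 days: February 26, 1999 + 83 days = May 20, 1999.
From July 3, 1998 through November 19, 1998 inclusive is 140 days; tolling adds 140 days: May 20, 1999 + 140 days = October 7, 1999.
October 7, 1999 is a Thursday and not a day the employer's offices are closed, so no extension applies.
The deadline is October 7, 1999; the filing on October 4, 1999 is on or before that date.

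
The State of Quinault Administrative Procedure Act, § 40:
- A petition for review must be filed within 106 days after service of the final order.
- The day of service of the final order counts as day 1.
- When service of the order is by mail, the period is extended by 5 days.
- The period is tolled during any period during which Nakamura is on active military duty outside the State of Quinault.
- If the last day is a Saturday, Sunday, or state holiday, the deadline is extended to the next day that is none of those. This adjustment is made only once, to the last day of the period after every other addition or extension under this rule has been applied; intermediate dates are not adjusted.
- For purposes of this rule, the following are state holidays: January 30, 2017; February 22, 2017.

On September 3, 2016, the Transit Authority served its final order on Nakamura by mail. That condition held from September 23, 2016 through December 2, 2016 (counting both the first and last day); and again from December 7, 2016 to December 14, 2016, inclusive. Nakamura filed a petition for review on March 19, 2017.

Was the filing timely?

No

Counting September 3, 2016 as day 1, day 106 is December 17, 2016.
Service was by mail, adding 5 days: December 17, 2016 + 5 days = December 22, 2016.
From September 23, 2016 through December 2, 2016 inclusive is 71 days; tolling adds 71 days: December 22, 2016 + 71 days = March 3, 2017.
From December 7, 2016 through December 14, 2016 inclusive is 8 days; tolling adds 8 days: March 3, 2017 + 8 days = March 11, 2017.
March 11, 2017 is Saturday; March 12, 2017 is Sunday. The next qualifying day is March 13, 2017.
The deadline is March 13, 2017; the filing on March 19, 2017 is after that date.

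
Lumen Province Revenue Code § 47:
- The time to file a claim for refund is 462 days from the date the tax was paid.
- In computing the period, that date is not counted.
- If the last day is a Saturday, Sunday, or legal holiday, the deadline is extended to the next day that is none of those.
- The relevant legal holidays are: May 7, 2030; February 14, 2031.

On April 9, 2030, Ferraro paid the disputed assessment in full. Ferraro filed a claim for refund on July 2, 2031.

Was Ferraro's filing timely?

Yes

462 days after April 9, 2030 is July 15, 2031.
July 15, 2031 is a Tuesday and not a legal holiday, so no extension applies.
The deadline is July 15, 2031; the filing on July 2, 2031 is on or before that date.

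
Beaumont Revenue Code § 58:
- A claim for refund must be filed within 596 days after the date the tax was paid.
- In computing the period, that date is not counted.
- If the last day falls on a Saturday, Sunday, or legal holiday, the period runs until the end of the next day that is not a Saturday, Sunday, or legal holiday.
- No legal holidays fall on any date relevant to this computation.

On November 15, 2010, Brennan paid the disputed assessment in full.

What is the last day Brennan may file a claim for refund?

596 days after November 15, 2010 is July 3, 2012.
July 3, 2012 is a Tuesday and not a legal holiday, so no extension applies.

July 3, 2012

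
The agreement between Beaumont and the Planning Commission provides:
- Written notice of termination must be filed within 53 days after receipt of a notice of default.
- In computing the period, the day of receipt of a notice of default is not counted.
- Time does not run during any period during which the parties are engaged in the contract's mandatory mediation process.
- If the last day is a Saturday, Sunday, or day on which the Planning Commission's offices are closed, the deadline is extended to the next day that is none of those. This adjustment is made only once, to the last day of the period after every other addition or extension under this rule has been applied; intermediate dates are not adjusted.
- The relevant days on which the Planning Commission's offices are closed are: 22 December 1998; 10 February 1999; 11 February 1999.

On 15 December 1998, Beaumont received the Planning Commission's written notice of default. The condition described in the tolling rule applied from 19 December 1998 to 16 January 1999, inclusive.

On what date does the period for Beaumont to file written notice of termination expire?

53 days after 15 December 1998 is February 6, 1999.
From December 19, 1998 through January 16, 1999 inclusive is 29 days; tolling adds 29 days: February 6, 1999 + 29 days = March 7, 1999.
March 7, 1999 is Sunday. The next qualifying day is March 8, 1999.

March 8, 1999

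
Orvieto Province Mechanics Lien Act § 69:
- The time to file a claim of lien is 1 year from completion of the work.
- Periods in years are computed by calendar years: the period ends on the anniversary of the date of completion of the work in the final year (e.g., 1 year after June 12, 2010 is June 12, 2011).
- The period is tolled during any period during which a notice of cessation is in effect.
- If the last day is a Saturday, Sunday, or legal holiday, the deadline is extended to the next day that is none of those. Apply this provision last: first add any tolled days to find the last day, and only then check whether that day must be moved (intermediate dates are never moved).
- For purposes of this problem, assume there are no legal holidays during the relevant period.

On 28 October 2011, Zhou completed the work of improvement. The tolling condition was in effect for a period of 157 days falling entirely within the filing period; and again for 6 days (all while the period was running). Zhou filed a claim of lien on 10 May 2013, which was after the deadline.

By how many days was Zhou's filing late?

1 year after 28 October 2011 is October 28, 2012.
Tolling adds 157 days: October 28, 2012 + 157 days = April 3, 2013.
Tolling adds 6 days: April 3, 2013 + 6 days = April 9, 2013.
April 9, 2013 is a Tuesday and not a legal holiday, so no extension applies.
The deadline is April 9, 2013; from April 9, 2013 to May 10, 2013 is 31 days.

31 days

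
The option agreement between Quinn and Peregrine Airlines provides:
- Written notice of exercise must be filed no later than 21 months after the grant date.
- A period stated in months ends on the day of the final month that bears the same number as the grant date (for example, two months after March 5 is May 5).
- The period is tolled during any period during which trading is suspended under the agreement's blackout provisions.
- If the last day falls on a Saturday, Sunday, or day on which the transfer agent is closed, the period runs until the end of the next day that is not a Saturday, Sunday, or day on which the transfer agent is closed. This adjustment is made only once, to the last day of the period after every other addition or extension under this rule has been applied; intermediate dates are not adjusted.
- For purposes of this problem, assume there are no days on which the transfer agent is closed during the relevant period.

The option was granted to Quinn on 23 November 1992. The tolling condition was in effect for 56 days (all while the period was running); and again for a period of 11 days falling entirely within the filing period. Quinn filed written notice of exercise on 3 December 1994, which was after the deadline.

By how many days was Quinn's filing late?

21 months after 23 November 1992 is August 23, 1994.
Tolling adds 56 days: August 23, 1994 + 56 days = October 18, 1994.
Tolling adds 11 days: October 18, 1994 + 11 days = October 29, 1994.
October 29, 1994 is Saturday; October 30, 1994 is Sunday. The next qualifying day is October 31, 1994.
The deadline is October 31, 1994; from October 31, 1994 to December 3, 1994 is 33 days.

33 days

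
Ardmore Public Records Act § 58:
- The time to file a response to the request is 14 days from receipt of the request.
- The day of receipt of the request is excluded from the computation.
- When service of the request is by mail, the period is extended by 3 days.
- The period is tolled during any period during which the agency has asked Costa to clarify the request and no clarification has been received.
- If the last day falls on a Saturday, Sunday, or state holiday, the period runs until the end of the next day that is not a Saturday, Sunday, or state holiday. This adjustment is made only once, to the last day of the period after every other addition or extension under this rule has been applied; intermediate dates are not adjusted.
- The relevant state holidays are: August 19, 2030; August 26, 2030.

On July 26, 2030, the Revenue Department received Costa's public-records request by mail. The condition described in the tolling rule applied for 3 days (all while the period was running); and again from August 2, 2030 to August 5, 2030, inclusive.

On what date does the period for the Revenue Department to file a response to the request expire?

14 days after July 26, 2030 is August 9, 2030.
Service was by mail, adding 3 days: August 9, 2030 + 3 days = August 12, 2030.
Tolling adds 3 days: August 12, 2030 + 3 days = August 15, 2030.
From August 2, 2030 through August 5, 2030 inclusive is 4 days; tolling adds 4 days: August 15, 2030 + 4 days = August 19, 2030.
August 19, 2030 is a listed holiday. The next qualifying day is August 20, 2030.

August 20, 2030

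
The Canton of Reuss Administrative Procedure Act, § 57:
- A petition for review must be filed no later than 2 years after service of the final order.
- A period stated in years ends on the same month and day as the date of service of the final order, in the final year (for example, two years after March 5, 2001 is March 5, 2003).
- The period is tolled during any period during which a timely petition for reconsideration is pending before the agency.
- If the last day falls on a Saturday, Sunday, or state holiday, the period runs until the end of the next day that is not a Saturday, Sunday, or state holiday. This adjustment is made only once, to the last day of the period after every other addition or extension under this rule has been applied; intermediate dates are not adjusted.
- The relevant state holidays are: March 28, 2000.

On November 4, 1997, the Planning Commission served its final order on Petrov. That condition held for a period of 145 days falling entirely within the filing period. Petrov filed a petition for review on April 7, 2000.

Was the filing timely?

2 years after November 4, 1997 is November 4, 1999.
Tolling adds 145 days: November 4, 1999 + 145 days = March 28, 2000.
March 28, 2000 is a listed holiday. The next qualifying day is March 29, 2000.
The deadline is March 29, 2000; the filing on April 7, 2000 is after that date.

No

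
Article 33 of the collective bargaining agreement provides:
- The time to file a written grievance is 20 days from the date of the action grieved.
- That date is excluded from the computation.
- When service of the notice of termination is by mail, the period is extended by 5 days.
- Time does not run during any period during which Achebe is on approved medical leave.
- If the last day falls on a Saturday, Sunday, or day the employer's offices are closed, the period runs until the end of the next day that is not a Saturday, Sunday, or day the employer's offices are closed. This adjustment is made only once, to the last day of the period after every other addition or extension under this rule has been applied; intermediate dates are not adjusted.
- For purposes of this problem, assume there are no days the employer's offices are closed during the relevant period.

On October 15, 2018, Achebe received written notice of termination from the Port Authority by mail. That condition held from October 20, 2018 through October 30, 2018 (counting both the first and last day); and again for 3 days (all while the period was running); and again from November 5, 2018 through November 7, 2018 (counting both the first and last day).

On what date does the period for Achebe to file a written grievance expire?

November 26, 2018

20 days after October 15, 2018 is November 4, 2018.
Service was by mail, adding 5 days: November 4, 2018 + 5 days = November 9, 2018.
From October 20, 2018 through October 30, 2018 inclusive is 11 days; tolling adds 11 days: November 9, 2018 + 11 days = November 20, 2018.
Tolling adds 3 days: November 20, 2018 + 3 days = November 23, 2018.
From November 5, 2018 through November 7, 2018 inclusive is 3 days; tolling adds 3 days: November 23, 2018 + 3 days = November 26, 2018.
November 26, 2018 is a Monday and not a day the employer's offices are closed, so no extension applies.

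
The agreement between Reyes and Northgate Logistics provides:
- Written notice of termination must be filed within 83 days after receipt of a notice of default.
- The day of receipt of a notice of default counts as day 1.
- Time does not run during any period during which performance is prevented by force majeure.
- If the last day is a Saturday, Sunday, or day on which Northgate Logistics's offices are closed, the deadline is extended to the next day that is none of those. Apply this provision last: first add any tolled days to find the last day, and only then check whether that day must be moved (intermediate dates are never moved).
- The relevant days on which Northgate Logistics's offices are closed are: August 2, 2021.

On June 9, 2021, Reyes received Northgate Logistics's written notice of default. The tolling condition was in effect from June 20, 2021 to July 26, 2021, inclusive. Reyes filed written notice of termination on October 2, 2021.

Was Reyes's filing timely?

Counting June 9, 2021 as day 1, day 83 is August 30, 2021.
From June 20, 2021 through July 26, 2021 inclusive is 37 days; tolling adds 37 days: August 30, 2021 + 37 days = October 6, 2021.
October 6, 2021 is a Wednesday and not a day on which Northgate Logistics's offices are closed, so no extension applies.
The deadline is October 6, 2021; the filing on October 2, 2021 is on or before that date.

Yes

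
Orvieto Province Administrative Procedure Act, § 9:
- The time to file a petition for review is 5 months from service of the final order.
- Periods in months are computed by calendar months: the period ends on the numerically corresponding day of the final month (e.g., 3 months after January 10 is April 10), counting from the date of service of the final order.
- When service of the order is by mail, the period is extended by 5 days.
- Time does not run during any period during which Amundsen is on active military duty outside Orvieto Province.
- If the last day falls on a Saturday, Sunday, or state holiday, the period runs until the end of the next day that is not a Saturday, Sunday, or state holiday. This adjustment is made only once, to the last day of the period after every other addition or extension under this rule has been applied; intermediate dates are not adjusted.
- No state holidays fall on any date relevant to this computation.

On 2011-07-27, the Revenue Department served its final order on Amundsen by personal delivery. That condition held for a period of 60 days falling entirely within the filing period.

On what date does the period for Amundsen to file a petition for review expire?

February 27, 2012

5 months after 2011-07-27 is December 27, 2011.
Service was not by mail, so no mail extension applies.
Tolling adds 60 days: December 27, 2011 + 60 days = February 25, 2012.
February 25, 2012 is Saturday; February 26, 2012 is Sunday. The next qualifying day is February 27, 2012.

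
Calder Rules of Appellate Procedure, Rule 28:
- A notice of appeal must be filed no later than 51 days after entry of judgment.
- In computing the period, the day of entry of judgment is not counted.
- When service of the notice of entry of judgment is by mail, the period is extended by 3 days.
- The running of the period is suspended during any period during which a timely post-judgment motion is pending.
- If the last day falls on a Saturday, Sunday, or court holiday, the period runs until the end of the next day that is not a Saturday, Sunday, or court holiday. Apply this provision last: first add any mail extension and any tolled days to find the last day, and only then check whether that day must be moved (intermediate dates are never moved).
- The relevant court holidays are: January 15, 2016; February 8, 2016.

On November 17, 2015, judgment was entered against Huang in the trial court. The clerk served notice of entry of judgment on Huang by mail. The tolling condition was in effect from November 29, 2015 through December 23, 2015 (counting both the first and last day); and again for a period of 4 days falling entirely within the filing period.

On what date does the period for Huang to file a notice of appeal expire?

51 days after November 17, 2015 is January 7, 2016.
Service was by mail, adding 3 days: January 7, 2016 + 3 days = January 10, 2016.
From November 29, 2015 through December 23, 2015 inclusive is 25 days; tolling adds 25 days: January 10, 2016 + 25 days = February 4, 2016.
Tolling adds 4 days: February 4, 2016 + 4 days = February 8, 2016.
February 8, 2016 is a listed holiday. The next qualifying day is February 9, 2016.

February 9, 2016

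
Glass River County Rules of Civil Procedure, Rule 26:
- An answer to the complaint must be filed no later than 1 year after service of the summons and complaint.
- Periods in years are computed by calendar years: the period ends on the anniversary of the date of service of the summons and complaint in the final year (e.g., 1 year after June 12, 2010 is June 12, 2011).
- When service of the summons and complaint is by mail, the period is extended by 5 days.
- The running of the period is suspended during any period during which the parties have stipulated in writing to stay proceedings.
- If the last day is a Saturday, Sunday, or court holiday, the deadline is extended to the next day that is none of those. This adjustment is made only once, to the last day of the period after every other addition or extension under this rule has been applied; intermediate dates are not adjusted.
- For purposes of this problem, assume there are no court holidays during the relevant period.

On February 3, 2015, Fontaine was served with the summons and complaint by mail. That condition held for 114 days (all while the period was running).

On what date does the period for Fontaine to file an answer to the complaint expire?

1 year after February 3, 2015 is February 3, 2016.
Service was by mail, adding 5 days: February 3, 2016 + 5 days = February 8, 2016.
Tolling adds 114 days: February 8, 2016 + 114 days = June 1, 2016.
June 1, 2016 is a Wednesday and not a court holiday, so no extension applies.

June 1, 2016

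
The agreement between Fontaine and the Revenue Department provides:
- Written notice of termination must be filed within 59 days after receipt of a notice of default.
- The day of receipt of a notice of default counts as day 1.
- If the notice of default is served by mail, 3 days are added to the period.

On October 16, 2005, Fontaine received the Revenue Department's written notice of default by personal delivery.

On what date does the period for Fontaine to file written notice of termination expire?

December 13, 2005

Counting October 16, 2005 as day 1, day 59 is December 13, 2005.
Service was not by mail, so no mail extension applies.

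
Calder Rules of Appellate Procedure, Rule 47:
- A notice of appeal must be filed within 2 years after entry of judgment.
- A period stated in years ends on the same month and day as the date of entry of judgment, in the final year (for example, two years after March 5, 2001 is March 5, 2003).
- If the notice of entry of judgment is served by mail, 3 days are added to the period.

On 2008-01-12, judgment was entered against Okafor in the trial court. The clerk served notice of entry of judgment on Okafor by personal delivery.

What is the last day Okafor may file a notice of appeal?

January 12, 2010

2 years after 2008-01-12 is January 12, 2010.
Service was not by mail, so no mail extension applies.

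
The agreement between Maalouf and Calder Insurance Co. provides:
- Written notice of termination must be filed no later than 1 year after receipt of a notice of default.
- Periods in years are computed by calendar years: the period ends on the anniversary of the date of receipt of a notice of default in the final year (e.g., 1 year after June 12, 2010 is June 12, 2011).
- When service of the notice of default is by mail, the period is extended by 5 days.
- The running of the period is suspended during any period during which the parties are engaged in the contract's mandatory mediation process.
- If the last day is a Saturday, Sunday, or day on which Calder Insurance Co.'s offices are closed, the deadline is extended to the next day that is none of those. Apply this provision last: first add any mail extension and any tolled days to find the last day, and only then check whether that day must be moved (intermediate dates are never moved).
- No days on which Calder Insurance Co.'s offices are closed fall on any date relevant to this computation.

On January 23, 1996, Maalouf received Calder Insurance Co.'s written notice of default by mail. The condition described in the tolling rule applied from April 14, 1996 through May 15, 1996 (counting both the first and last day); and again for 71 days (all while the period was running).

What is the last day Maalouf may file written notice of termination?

1 year after January 23, 1996 is January 23, 1997.
Service was by mail, adding 5 days: January 23, 1997 + 5 days = January 28, 1997.
From April 14, 1996 through May 15, 1996 inclusive is 32 days; tolling adds 32 days: January 28, 1997 + 32 days = March 1, 1997.
Tolling adds 71 days: March 1, 1997 + 71 days = May 11, 1997.
May 11, 1997 is Sunday. The next qualifying day is May 12, 1997.

May 12, 1997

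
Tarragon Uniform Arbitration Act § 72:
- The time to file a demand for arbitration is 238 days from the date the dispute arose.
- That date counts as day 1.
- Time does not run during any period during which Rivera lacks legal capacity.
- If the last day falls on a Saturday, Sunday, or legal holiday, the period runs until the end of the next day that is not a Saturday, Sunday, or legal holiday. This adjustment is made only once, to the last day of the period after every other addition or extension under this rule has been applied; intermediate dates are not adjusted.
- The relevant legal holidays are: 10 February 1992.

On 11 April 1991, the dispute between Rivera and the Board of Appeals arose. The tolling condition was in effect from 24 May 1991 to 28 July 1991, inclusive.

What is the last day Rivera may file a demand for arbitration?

February 11, 1992

Counting 11 April 1991 as day 1, day 238 is December 4, 1991.
From May 24, 1991 through July 28, 1991 inclusive is 66 days; tolling adds 66 days: December 4, 1991 + 66 days = February 8, 1992.
February 8, 1992 is Saturday; February 9, 1992 is Sunday; February 10, 1992 is a listed holiday. The next qualifying day is February 11, 1992.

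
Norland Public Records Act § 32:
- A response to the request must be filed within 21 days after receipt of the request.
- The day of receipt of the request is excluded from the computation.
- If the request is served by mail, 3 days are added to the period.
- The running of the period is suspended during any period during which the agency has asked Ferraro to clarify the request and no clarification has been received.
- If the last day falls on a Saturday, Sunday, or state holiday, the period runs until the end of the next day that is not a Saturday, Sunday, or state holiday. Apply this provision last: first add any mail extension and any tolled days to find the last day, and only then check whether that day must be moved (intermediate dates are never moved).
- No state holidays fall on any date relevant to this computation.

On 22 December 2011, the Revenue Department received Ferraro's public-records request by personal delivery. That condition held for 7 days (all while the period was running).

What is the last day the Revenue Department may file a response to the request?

January 19, 2012

21 days after 22 December 2011 is January 12, 2012.
Service was not by mail, so no mail extension applies.
Tolling adds 7 days: January 12, 2012 + 7 days = January 19, 2012.
January 19, 2012 is a Thursday and not a state holiday, so no extension applies.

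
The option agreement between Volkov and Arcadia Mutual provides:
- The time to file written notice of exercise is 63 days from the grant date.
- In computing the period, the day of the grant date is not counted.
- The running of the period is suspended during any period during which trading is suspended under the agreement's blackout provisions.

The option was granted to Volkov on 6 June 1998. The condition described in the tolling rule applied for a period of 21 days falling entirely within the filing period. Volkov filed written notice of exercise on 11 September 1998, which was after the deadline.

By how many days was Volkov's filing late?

13 days

63 days after 6 June 1998 is August 8, 1998.
Tolling adds 21 days: August 8, 1998 + 21 days = August 29, 1998.
The deadline is August 29, 1998; from August 29, 1998 to September 11, 1998 is 13 days.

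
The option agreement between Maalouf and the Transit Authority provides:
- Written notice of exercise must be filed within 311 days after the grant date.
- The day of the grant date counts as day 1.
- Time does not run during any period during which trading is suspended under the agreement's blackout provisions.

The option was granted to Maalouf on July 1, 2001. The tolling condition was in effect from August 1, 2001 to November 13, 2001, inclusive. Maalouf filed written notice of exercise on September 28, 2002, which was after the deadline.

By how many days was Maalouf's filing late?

39 days

Counting July 1, 2001 as day 1, day 311 is May 7, 2002.
From August 1, 2001 through November 13, 2001 inclusive is 105 days; tolling adds 105 days: May 7, 2002 + 105 days = August 20, 2002.
The deadline is August 20, 2002; from August 20, 2002 to September 28, 2002 is 39 days.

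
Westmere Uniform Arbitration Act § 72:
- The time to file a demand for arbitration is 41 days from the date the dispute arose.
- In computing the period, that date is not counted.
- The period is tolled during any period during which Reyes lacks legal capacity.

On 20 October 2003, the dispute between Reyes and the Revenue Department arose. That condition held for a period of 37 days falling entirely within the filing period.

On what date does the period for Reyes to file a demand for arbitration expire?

41 days after 20 October 2003 is November 30, 2003.
Tolling adds 37 days: November 30, 2003 + 37 days = January 6, 2004.

January 6, 2004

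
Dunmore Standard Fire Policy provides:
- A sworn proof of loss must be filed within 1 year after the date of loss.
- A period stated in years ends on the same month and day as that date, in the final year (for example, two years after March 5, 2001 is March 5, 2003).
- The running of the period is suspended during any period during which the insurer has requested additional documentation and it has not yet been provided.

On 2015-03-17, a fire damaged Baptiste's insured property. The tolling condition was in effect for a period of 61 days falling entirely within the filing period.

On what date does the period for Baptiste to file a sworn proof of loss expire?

1 year after 2015-03-17 is March 17, 2016.
Tolling adds 61 days: March 17, 2016 + 61 days = May 17, 2016.

May 17, 2016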